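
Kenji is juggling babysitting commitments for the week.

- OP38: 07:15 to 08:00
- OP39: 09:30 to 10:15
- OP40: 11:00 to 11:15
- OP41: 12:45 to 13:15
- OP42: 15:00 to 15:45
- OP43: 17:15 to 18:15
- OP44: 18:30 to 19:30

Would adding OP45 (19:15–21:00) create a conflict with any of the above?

Yes — it overlaps OP44

OP38: ends 08:00 at or before OP45 starts 19:15 → clear.
OP39: ends 10:15 at or before OP45 starts 19:15 → clear.
OP40: ends 11:15 at or before OP45 starts 19:15 → clear.
OP41: ends 13:15 at or before OP45 starts 19:15 → clear.
OP42: ends 15:45 at or before OP45 starts 19:15 → clear.
OP43: ends 18:15 at or before OP45 starts 19:15 → clear.
OP44: starts 18:30 before OP45 ends 21:00, and ends 19:30 after OP45 starts 19:15 → overlap.
OP45 overlaps OP44.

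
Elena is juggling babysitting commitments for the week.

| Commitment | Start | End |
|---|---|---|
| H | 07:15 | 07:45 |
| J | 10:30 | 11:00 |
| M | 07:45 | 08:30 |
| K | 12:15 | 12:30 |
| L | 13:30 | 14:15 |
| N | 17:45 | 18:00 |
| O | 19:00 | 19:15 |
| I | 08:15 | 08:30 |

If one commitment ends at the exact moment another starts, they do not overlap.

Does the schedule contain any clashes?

Check each pair: they overlap iff neither finishes before the other starts.
Sorted by start: H, M, I, J, K, L, N, O.
M starts exactly when H ends (back-to-back, no overlap) — done with H.
I starts before M ends → M and I overlap.
That's a conflict, so the schedule is not conflict-free.

Yes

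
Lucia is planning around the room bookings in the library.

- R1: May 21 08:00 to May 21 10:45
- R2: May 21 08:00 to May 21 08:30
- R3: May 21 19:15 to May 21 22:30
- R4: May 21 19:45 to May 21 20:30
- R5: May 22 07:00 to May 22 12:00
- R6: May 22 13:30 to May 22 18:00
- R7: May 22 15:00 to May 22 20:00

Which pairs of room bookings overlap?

R1 & R2, R3 & R4, R6 & R7

Two intervals overlap when each starts before the other ends.
Sorted by start: R1, R2, R3, R4, R5, R6, R7.
R2 starts before R1 ends → R1 and R2 overlap.
R3 starts after R1 ends; R1 is clear from here.
R3 starts after R2 ends; R2 is clear from here.
R4 starts before R3 ends → R3 and R4 overlap.
R5 starts after R3 ends; R3 is clear from here.
R5 starts after R4 ends; R4 is clear from here.
R6 starts after R5 ends; R5 is clear from here.
R7 starts before R6 ends → R6 and R7 overlap.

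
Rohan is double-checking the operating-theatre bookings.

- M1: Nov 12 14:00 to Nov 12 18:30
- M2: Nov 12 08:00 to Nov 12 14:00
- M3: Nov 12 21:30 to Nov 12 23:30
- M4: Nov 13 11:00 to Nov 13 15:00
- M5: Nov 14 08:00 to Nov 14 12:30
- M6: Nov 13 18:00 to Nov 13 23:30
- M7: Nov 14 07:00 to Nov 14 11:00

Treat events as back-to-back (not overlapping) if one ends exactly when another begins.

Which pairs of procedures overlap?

M5 & M7

Two intervals overlap when each starts before the other ends.
Sorted by start: M2, M1, M3, M4, M6, M7, M5.
M1 starts exactly when M2 ends (back-to-back, no overlap); M2 is clear from here.
M3 starts after M1 ends; M1 is clear from here.
M4 starts after M3 ends; M3 is clear from here.
M6 starts after M4 ends; M4 is clear from here.
M7 starts after M6 ends; M6 is clear from here.
M5 starts before M7 ends → M7 and M5 overlap.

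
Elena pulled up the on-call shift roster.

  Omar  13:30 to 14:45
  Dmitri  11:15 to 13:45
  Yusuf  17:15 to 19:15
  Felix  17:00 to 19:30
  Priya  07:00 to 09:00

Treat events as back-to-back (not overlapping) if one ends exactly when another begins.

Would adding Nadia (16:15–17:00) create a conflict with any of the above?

No — it doesn't clash with anything

Priya: ends 09:00 at or before Nadia starts 16:15 → clear.
Dmitri: ends 13:45 at or before Nadia starts 16:15 → clear.
Omar: ends 14:45 at or before Nadia starts 16:15 → clear.
Felix: starts 17:00 at or after Nadia ends 17:00 → clear.
Yusuf: starts 17:15 at or after Nadia ends 17:00 → clear.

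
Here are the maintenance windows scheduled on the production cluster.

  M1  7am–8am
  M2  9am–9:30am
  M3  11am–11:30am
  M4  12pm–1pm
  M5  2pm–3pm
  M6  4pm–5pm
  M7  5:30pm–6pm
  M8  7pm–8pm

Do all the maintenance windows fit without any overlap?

Yes

Sorted by start: M1, M2, M3, M4, M5, M6, M7, M8.
M2 starts after M1 ends, so M1 has no further overlaps.
M3 starts after M2 ends, so M2 has no further overlaps.
M4 starts after M3 ends, so M3 has no further overlaps.
M5 starts after M4 ends, so M4 has no further overlaps.
M6 starts after M5 ends, so M5 has no further overlaps.
M7 starts after M6 ends, so M6 has no further overlaps.
M8 starts after M7 ends.
Every pair is clear; the schedule has no overlaps.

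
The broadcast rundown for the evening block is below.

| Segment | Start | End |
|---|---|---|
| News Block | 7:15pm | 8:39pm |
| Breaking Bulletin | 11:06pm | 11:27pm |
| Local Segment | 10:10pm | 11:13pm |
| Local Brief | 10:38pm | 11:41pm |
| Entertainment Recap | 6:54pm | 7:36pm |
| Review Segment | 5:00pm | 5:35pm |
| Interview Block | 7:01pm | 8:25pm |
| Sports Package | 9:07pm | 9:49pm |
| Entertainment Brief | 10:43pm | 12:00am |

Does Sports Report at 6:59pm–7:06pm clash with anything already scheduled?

Yes — it overlaps Entertainment Recap, Interview Block

Review Segment: ends 5:35pm at or before Sports Report starts 6:59pm → clear.
Entertainment Recap: starts 6:54pm before Sports Report ends 7:06pm, and ends 7:36pm after Sports Report starts 6:59pm → overlap.
Interview Block: starts 7:01pm before Sports Report ends 7:06pm, and ends 8:25pm after Sports Report starts 6:59pm → overlap.
News Block: starts 7:15pm at or after Sports Report ends 7:06pm → clear.
Sports Package: starts 9:07pm at or after Sports Report ends 7:06pm → clear.
Local Segment: starts 10:10pm at or after Sports Report ends 7:06pm → clear.
Local Brief: starts 10:38pm at or after Sports Report ends 7:06pm → clear.
Entertainment Brief: starts 10:43pm at or after Sports Report ends 7:06pm → clear.
Breaking Bulletin: starts 11:06pm at or after Sports Report ends 7:06pm → clear.
Sports Report overlaps Interview Block, Entertainment Recap.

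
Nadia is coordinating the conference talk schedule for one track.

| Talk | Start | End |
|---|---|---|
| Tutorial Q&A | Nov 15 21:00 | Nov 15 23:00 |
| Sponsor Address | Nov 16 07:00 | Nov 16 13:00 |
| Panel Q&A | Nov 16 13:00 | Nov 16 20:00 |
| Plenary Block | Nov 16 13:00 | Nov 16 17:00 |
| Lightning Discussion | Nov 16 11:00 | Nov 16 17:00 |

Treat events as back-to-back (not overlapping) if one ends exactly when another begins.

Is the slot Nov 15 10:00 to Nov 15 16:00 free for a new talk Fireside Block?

Yes — the slot is free

Tutorial Q&A: starts Nov 15 21:00 at or after Fireside Block ends Nov 15 16:00 → clear.
Sponsor Address: starts Nov 16 07:00 at or after Fireside Block ends Nov 15 16:00 → clear.
Lightning Discussion: starts Nov 16 11:00 at or after Fireside Block ends Nov 15 16:00 → clear.
Plenary Block: starts Nov 16 13:00 at or after Fireside Block ends Nov 15 16:00 → clear.
Panel Q&A: starts Nov 16 13:00 at or after Fireside Block ends Nov 15 16:00 → clear.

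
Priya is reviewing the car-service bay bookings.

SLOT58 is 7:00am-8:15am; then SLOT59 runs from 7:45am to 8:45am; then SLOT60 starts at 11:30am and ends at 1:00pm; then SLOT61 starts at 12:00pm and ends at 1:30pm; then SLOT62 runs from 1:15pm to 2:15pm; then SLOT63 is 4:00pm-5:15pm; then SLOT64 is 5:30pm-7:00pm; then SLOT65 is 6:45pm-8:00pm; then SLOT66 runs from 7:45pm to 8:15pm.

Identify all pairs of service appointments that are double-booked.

SLOT58 & SLOT59, SLOT60 & SLOT61, SLOT61 & SLOT62, SLOT64 & SLOT65, SLOT65 & SLOT66

Sorted by start: SLOT58, SLOT59, SLOT60, SLOT61, SLOT62, SLOT63, SLOT64, SLOT65, SLOT66.
SLOT59 starts before SLOT58 ends → SLOT58 and SLOT59 overlap.
SLOT60 starts after SLOT58 ends, so nothing later overlaps SLOT58 either.
SLOT60 starts after SLOT59 ends, so nothing later overlaps SLOT59 either.
SLOT61 starts before SLOT60 ends → SLOT60 and SLOT61 overlap.
SLOT62 starts after SLOT60 ends, so nothing later overlaps SLOT60 either.
SLOT62 starts before SLOT61 ends → SLOT61 and SLOT62 overlap.
SLOT63 starts after SLOT61 ends, so nothing later overlaps SLOT61 either.
SLOT63 starts after SLOT62 ends, so nothing later overlaps SLOT62 either.
SLOT64 starts after SLOT63 ends, so nothing later overlaps SLOT63 either.
SLOT65 starts before SLOT64 ends → SLOT64 and SLOT65 overlap.
SLOT66 starts after SLOT64 ends.
SLOT66 starts before SLOT65 ends → SLOT65 and SLOT66 overlap.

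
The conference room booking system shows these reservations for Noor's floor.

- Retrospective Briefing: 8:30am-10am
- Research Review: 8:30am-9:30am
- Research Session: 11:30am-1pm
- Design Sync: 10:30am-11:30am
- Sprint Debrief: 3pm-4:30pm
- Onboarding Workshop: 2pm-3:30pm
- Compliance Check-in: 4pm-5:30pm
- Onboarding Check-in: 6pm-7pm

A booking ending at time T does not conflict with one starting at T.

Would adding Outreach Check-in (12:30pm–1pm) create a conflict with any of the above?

Yes — it overlaps Research Session

Retrospective Briefing: ends 10am at or before Outreach Check-in starts 12:30pm → clear.
Research Review: ends 9:30am at or before Outreach Check-in starts 12:30pm → clear.
Design Sync: ends 11:30am at or before Outreach Check-in starts 12:30pm → clear.
Research Session: starts 11:30am before Outreach Check-in ends 1pm, and ends 1pm after Outreach Check-in starts 12:30pm → overlap.
Onboarding Workshop: starts 2pm at or after Outreach Check-in ends 1pm → clear.
Sprint Debrief: starts 3pm at or after Outreach Check-in ends 1pm → clear.
Compliance Check-in: starts 4pm at or after Outreach Check-in ends 1pm → clear.
Onboarding Check-in: starts 6pm at or after Outreach Check-in ends 1pm → clear.
Outreach Check-in overlaps Research Session.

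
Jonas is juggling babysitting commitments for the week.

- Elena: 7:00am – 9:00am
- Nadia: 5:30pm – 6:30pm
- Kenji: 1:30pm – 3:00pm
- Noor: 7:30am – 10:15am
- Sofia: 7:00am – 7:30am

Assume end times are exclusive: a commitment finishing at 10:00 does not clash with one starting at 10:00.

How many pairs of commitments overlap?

Sorted by start: Elena, Sofia, Noor, Kenji, Nadia.
Sofia starts before Elena ends → Elena and Sofia overlap.
Noor starts before Elena ends → Elena and Noor overlap.
Kenji starts after Elena ends, so nothing later overlaps Elena either.
Noor starts exactly when Sofia ends (back-to-back, no overlap), so nothing later overlaps Sofia either.
Kenji starts after Noor ends, so nothing later overlaps Noor either.
Nadia starts after Kenji ends.
Overlapping pairs: Elena & Noor, Elena & Sofia — 2 in total.

2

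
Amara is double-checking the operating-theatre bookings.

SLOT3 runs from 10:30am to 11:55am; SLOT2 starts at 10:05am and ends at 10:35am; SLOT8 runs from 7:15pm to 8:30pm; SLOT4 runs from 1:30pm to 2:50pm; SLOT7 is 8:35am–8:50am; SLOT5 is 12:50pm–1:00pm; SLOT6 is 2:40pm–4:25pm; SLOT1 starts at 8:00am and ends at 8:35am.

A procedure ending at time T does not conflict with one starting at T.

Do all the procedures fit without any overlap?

No

Sorted by start: SLOT1, SLOT7, SLOT2, SLOT3, SLOT5, SLOT4, SLOT6, SLOT8.
SLOT7 starts exactly when SLOT1 ends (back-to-back, no overlap) — done with SLOT1.
SLOT2 starts after SLOT7 ends — done with SLOT7.
SLOT3 starts before SLOT2 ends → SLOT2 and SLOT3 overlap.
That's a conflict, so the schedule is not conflict-free.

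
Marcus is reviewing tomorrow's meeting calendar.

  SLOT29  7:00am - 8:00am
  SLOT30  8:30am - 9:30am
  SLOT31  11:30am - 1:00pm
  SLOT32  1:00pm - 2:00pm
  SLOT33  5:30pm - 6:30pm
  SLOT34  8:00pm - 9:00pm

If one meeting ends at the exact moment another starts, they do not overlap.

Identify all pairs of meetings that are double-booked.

Check each pair: they overlap iff neither finishes before the other starts.
Sorted by start: SLOT29, SLOT30, SLOT31, SLOT32, SLOT33, SLOT34.
SLOT30 starts after SLOT29 ends — done with SLOT29.
SLOT31 starts after SLOT30 ends — done with SLOT30.
SLOT32 starts exactly when SLOT31 ends (back-to-back, no overlap) — done with SLOT31.
SLOT33 starts after SLOT32 ends — done with SLOT32.
SLOT34 starts after SLOT33 ends.

no conflicts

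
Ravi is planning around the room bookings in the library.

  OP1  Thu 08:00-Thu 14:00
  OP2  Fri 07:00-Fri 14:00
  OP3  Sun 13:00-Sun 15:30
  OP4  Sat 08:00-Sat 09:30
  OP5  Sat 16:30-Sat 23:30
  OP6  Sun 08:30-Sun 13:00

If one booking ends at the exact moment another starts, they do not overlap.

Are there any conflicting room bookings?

No

Sorted by start: OP1, OP2, OP4, OP5, OP6, OP3.
OP2 starts after OP1 ends, so OP1 has no further overlaps.
OP4 starts after OP2 ends, so OP2 has no further overlaps.
OP5 starts after OP4 ends, so OP4 has no further overlaps.
OP6 starts after OP5 ends, so OP5 has no further overlaps.
OP3 starts exactly when OP6 ends (back-to-back, no overlap).
Every pair is clear; the schedule has no overlaps.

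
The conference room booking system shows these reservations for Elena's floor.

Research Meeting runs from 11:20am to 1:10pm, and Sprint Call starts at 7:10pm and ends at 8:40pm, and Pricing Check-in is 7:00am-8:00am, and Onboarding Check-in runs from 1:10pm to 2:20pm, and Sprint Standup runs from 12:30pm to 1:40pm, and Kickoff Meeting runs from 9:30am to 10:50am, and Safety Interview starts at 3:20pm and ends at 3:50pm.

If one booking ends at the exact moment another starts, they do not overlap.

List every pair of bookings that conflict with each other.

Sorted by start: Pricing Check-in, Kickoff Meeting, Research Meeting, Sprint Standup, Onboarding Check-in, Safety Interview, Sprint Call.
Kickoff Meeting starts after Pricing Check-in ends, so nothing later overlaps Pricing Check-in either.
Research Meeting starts after Kickoff Meeting ends, so nothing later overlaps Kickoff Meeting either.
Sprint Standup starts before Research Meeting ends → Research Meeting and Sprint Standup overlap.
Onboarding Check-in starts exactly when Research Meeting ends (back-to-back, no overlap), so nothing later overlaps Research Meeting either.
Onboarding Check-in starts before Sprint Standup ends → Sprint Standup and Onboarding Check-in overlap.
Safety Interview starts after Sprint Standup ends, so nothing later overlaps Sprint Standup either.
Safety Interview starts after Onboarding Check-in ends, so nothing later overlaps Onboarding Check-in either.
Sprint Call starts after Safety Interview ends.

Onboarding Check-in & Sprint Standup, Research Meeting & Sprint Standup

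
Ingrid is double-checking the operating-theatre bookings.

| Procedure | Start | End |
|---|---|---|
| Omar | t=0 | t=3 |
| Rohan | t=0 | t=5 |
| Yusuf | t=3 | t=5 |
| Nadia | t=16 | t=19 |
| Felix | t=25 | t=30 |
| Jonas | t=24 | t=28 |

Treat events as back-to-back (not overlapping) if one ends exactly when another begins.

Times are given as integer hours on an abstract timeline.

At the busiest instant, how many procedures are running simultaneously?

Walk through starts and ends in time order (an end at T is processed before a start at T):
t=0 start Omar → 1
t=0 start Rohan → 2
t=3 end Omar → 1
t=3 start Yusuf → 2
t=5 end Rohan → 1
t=5 end Yusuf → 0
t=16 start Nadia → 1
t=19 end Nadia → 0
t=24 start Jonas → 1
t=25 start Felix → 2
t=28 end Jonas → 1
t=30 end Felix → 0
Peak is 2, at t=0 (Omar, Rohan).

2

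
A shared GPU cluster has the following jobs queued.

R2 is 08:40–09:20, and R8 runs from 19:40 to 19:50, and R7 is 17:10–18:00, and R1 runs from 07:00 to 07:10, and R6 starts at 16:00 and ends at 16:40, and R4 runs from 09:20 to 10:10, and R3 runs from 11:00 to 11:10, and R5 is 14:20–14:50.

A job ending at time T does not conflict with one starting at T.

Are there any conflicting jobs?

Check each pair: they overlap iff neither finishes before the other starts.
Sorted by start: R1, R2, R4, R3, R5, R6, R7, R8.
R2 starts after R1 ends; R1 is clear from here.
R4 starts exactly when R2 ends (back-to-back, no overlap); R2 is clear from here.
R3 starts after R4 ends; R4 is clear from here.
R5 starts after R3 ends; R3 is clear from here.
R6 starts after R5 ends; R5 is clear from here.
R7 starts after R6 ends; R6 is clear from here.
R8 starts after R7 ends.
Every pair is clear; the schedule has no overlaps.

No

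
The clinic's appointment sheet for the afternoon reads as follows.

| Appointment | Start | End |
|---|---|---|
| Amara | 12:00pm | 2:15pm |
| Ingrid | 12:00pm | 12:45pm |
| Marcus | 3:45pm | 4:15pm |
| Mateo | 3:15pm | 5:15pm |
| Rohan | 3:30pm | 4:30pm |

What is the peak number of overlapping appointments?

3

Sort all start/end points and keep a running count:
12:00pm start Amara → 1
12:00pm start Ingrid → 2
12:45pm end Ingrid → 1
2:15pm end Amara → 0
3:15pm start Mateo → 1
3:30pm start Rohan → 2
3:45pm start Marcus → 3
4:15pm end Marcus → 2
4:30pm end Rohan → 1
5:15pm end Mateo → 0
Peak is 3, at 3:45pm (Marcus, Mateo, Rohan).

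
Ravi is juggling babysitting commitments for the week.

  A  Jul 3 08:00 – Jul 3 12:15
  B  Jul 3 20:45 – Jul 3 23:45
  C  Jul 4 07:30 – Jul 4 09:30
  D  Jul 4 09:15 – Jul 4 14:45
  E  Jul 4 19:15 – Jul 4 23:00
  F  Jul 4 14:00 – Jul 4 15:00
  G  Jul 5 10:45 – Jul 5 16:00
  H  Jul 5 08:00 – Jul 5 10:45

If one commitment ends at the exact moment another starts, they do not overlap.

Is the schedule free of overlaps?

No

Sorted by start: A, B, C, D, F, E, H, G.
B starts after A ends; A is clear from here.
C starts after B ends; B is clear from here.
D starts before C ends → C and D overlap.
That's a conflict, so the schedule is not conflict-free.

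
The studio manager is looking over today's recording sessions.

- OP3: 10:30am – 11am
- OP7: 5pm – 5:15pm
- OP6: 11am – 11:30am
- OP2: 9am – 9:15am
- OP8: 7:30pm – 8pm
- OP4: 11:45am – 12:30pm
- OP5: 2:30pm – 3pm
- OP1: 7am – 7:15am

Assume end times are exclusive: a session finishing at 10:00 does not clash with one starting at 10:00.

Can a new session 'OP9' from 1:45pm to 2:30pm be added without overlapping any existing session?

Yes — the slot is free

OP1: ends 7:15am at or before OP9 starts 1:45pm → clear.
OP2: ends 9:15am at or before OP9 starts 1:45pm → clear.
OP3: ends 11am at or before OP9 starts 1:45pm → clear.
OP6: ends 11:30am at or before OP9 starts 1:45pm → clear.
OP4: ends 12:30pm at or before OP9 starts 1:45pm → clear.
OP5: starts 2:30pm at or after OP9 ends 2:30pm → clear.
OP7: starts 5pm at or after OP9 ends 2:30pm → clear.
OP8: starts 7:30pm at or after OP9 ends 2:30pm → clear.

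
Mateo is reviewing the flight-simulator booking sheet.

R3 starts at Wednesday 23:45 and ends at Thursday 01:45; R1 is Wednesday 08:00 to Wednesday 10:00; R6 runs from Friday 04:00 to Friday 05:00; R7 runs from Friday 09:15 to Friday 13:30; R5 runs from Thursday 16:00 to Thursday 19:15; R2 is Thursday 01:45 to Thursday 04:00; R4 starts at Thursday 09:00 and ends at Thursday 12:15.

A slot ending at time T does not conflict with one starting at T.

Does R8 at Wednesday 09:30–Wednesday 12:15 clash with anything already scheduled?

R1: starts Wednesday 08:00 before R8 ends Wednesday 12:15, and ends Wednesday 10:00 after R8 starts Wednesday 09:30 → overlap.
R3: starts Wednesday 23:45 at or after R8 ends Wednesday 12:15 → clear.
R2: starts Thursday 01:45 at or after R8 ends Wednesday 12:15 → clear.
R4: starts Thursday 09:00 at or after R8 ends Wednesday 12:15 → clear.
R5: starts Thursday 16:00 at or after R8 ends Wednesday 12:15 → clear.
R6: starts Friday 04:00 at or after R8 ends Wednesday 12:15 → clear.
R7: starts Friday 09:15 at or after R8 ends Wednesday 12:15 → clear.
R8 overlaps R1.

Yes — it overlaps R1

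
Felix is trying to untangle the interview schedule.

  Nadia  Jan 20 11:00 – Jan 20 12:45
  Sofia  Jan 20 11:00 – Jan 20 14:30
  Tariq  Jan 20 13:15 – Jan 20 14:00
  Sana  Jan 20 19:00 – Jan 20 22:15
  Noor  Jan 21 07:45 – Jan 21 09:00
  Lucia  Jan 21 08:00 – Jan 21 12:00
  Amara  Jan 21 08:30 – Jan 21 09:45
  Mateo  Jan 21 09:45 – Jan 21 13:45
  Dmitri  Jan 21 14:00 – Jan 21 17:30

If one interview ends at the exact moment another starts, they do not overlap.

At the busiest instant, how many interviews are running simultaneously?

Sort all start/end points and keep a running count:
Jan 20 11:00 start Nadia → 1
Jan 20 11:00 start Sofia → 2
Jan 20 12:45 end Nadia → 1
Jan 20 13:15 start Tariq → 2
Jan 20 14:00 end Tariq → 1
Jan 20 14:30 end Sofia → 0
Jan 20 19:00 start Sana → 1
Jan 20 22:15 end Sana → 0
Jan 21 07:45 start Noor → 1
Jan 21 08:00 start Lucia → 2
Jan 21 08:30 start Amara → 3
Jan 21 09:00 end Noor → 2
Jan 21 09:45 end Amara → 1
Jan 21 09:45 start Mateo → 2
Jan 21 12:00 end Lucia → 1
Jan 21 13:45 end Mateo → 0
Jan 21 14:00 start Dmitri → 1
Jan 21 17:30 end Dmitri → 0
Peak is 3, at Jan 21 08:30 (Amara, Lucia, Noor).

3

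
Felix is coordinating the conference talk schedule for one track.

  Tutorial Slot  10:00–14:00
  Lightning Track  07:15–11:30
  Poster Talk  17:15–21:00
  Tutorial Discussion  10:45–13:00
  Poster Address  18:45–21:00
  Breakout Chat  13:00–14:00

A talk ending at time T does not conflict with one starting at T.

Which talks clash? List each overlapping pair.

Breakout Chat & Tutorial Slot, Lightning Track & Tutorial Discussion, Lightning Track & Tutorial Slot, Poster Address & Poster Talk, Tutorial Discussion & Tutorial Slot

Sorted by start: Lightning Track, Tutorial Slot, Tutorial Discussion, Breakout Chat, Poster Talk, Poster Address.
Tutorial Slot starts before Lightning Track ends → Lightning Track and Tutorial Slot overlap.
Tutorial Discussion starts before Lightning Track ends → Lightning Track and Tutorial Discussion overlap.
Breakout Chat starts after Lightning Track ends, so nothing later overlaps Lightning Track either.
Tutorial Discussion starts before Tutorial Slot ends → Tutorial Slot and Tutorial Discussion overlap.
Breakout Chat starts before Tutorial Slot ends → Tutorial Slot and Breakout Chat overlap.
Poster Talk starts after Tutorial Slot ends, so nothing later overlaps Tutorial Slot either.
Breakout Chat starts exactly when Tutorial Discussion ends (back-to-back, no overlap), so nothing later overlaps Tutorial Discussion either.
Poster Talk starts after Breakout Chat ends, so nothing later overlaps Breakout Chat either.
Poster Address starts before Poster Talk ends → Poster Talk and Poster Address overlap.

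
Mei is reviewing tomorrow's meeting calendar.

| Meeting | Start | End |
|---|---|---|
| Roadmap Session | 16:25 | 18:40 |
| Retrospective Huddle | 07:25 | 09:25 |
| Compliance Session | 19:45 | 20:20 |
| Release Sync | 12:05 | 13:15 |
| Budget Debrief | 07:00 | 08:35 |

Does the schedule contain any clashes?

Yes

Sorted by start: Budget Debrief, Retrospective Huddle, Release Sync, Roadmap Session, Compliance Session.
Retrospective Huddle starts before Budget Debrief ends → Budget Debrief and Retrospective Huddle overlap.
That's a conflict, so the schedule is not conflict-free.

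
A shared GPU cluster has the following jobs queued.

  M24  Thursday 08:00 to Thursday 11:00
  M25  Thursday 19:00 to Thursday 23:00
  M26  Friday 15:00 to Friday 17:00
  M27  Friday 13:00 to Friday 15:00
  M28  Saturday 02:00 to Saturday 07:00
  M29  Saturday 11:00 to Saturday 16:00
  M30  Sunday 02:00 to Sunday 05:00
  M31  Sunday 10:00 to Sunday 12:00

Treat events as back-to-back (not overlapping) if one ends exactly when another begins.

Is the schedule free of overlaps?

Yes

Sorted by start: M24, M25, M27, M26, M28, M29, M30, M31.
M25 starts after M24 ends — done with M24.
M27 starts after M25 ends — done with M25.
M26 starts exactly when M27 ends (back-to-back, no overlap) — done with M27.
M28 starts after M26 ends — done with M26.
M29 starts after M28 ends — done with M28.
M30 starts after M29 ends — done with M29.
M31 starts after M30 ends.
Every pair is clear; the schedule has no overlaps.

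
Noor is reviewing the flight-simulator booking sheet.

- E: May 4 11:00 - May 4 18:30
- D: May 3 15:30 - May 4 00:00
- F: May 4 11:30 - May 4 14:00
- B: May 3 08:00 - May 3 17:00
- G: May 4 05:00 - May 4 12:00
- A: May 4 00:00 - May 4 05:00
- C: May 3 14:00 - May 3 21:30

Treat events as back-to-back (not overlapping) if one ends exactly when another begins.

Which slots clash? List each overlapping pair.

Two intervals overlap when each starts before the other ends.
Sorted by start: B, C, D, A, G, E, F.
C starts before B ends → B and C overlap.
D starts before B ends → B and D overlap.
A starts after B ends — done with B.
D starts before C ends → C and D overlap.
A starts after C ends — done with C.
A starts exactly when D ends (back-to-back, no overlap) — done with D.
G starts exactly when A ends (back-to-back, no overlap) — done with A.
E starts before G ends → G and E overlap.
F starts before G ends → G and F overlap.
F starts before E ends → E and F overlap.

B & C, B & D, C & D, E & F, E & G, F & G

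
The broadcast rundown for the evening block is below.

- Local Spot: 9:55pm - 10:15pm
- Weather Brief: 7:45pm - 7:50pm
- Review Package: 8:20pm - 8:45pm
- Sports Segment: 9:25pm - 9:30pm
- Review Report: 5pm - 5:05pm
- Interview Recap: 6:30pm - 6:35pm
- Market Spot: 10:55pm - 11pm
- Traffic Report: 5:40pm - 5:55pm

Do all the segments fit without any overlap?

Yes

Sorted by start: Review Report, Traffic Report, Interview Recap, Weather Brief, Review Package, Sports Segment, Local Spot, Market Spot.
Traffic Report starts after Review Report ends, so Review Report has no further overlaps.
Interview Recap starts after Traffic Report ends, so Traffic Report has no further overlaps.
Weather Brief starts after Interview Recap ends, so Interview Recap has no further overlaps.
Review Package starts after Weather Brief ends, so Weather Brief has no further overlaps.
Sports Segment starts after Review Package ends, so Review Package has no further overlaps.
Local Spot starts after Sports Segment ends, so Sports Segment has no further overlaps.
Market Spot starts after Local Spot ends.
Every pair is clear; the schedule has no overlaps.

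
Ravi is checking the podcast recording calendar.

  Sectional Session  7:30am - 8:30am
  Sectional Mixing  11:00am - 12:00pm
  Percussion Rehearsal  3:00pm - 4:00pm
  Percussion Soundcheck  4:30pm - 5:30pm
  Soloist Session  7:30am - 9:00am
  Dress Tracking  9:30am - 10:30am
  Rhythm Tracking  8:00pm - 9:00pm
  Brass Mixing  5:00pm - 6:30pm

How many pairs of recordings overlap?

2

Sorted by start: Soloist Session, Sectional Session, Dress Tracking, Sectional Mixing, Percussion Rehearsal, Percussion Soundcheck, Brass Mixing, Rhythm Tracking.
Sectional Session starts before Soloist Session ends → Soloist Session and Sectional Session overlap.
Dress Tracking starts after Soloist Session ends, so nothing later overlaps Soloist Session either.
Dress Tracking starts after Sectional Session ends, so nothing later overlaps Sectional Session either.
Sectional Mixing starts after Dress Tracking ends, so nothing later overlaps Dress Tracking either.
Percussion Rehearsal starts after Sectional Mixing ends, so nothing later overlaps Sectional Mixing either.
Percussion Soundcheck starts after Percussion Rehearsal ends, so nothing later overlaps Percussion Rehearsal either.
Brass Mixing starts before Percussion Soundcheck ends → Percussion Soundcheck and Brass Mixing overlap.
Rhythm Tracking starts after Percussion Soundcheck ends.
Rhythm Tracking starts after Brass Mixing ends.
Overlapping pairs: Brass Mixing & Percussion Soundcheck, Sectional Session & Soloist Session — 2 in total.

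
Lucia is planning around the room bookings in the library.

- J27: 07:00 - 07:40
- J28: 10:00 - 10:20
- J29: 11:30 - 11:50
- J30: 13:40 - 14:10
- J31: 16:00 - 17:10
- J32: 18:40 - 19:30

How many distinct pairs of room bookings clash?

Two intervals overlap when each starts before the other ends.
Sorted by start: J27, J28, J29, J30, J31, J32.
J28 starts after J27 ends, so nothing later overlaps J27 either.
J29 starts after J28 ends, so nothing later overlaps J28 either.
J30 starts after J29 ends, so nothing later overlaps J29 either.
J31 starts after J30 ends, so nothing later overlaps J30 either.
J32 starts after J31 ends.
No pair overlaps.

0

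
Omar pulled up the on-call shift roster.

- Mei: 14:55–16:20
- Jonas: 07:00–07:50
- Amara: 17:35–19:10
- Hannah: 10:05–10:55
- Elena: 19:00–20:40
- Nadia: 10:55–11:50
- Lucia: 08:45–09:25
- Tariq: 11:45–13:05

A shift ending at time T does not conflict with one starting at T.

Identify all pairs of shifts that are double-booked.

Amara & Elena, Nadia & Tariq

Sorted by start: Jonas, Lucia, Hannah, Nadia, Tariq, Mei, Amara, Elena.
Lucia starts after Jonas ends, so Jonas has no further overlaps.
Hannah starts after Lucia ends, so Lucia has no further overlaps.
Nadia starts exactly when Hannah ends (back-to-back, no overlap), so Hannah has no further overlaps.
Tariq starts before Nadia ends → Nadia and Tariq overlap.
Mei starts after Nadia ends, so Nadia has no further overlaps.
Mei starts after Tariq ends, so Tariq has no further overlaps.
Amara starts after Mei ends, so Mei has no further overlaps.
Elena starts before Amara ends → Amara and Elena overlap.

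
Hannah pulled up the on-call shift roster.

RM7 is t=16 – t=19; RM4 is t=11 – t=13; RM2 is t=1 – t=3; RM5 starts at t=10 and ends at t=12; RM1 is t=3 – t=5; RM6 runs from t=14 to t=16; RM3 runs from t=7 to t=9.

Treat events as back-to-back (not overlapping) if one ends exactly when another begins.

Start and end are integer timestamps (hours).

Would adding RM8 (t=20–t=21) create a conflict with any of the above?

RM2: ends t=3 at or before RM8 starts t=20 → clear.
RM1: ends t=5 at or before RM8 starts t=20 → clear.
RM3: ends t=9 at or before RM8 starts t=20 → clear.
RM5: ends t=12 at or before RM8 starts t=20 → clear.
RM4: ends t=13 at or before RM8 starts t=20 → clear.
RM6: ends t=16 at or before RM8 starts t=20 → clear.
RM7: ends t=19 at or before RM8 starts t=20 → clear.

No — it doesn't clash with anything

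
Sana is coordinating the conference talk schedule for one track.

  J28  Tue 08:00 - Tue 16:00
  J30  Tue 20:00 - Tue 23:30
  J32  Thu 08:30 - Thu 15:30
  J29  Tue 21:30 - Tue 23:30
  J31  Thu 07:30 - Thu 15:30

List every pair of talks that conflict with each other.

J29 & J30, J31 & J32

Two intervals overlap when each starts before the other ends.
Sorted by start: J28, J30, J29, J31, J32.
J30 starts after J28 ends, so nothing later overlaps J28 either.
J29 starts before J30 ends → J30 and J29 overlap.
J31 starts after J30 ends, so nothing later overlaps J30 either.
J31 starts after J29 ends, so nothing later overlaps J29 either.
J32 starts before J31 ends → J31 and J32 overlap.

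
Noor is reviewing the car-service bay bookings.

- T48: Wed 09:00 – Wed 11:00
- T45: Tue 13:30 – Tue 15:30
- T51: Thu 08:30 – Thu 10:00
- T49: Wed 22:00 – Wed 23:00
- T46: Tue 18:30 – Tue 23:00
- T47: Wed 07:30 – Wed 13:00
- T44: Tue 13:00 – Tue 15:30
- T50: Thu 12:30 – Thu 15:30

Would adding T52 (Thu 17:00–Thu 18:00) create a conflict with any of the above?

T44: ends Tue 15:30 at or before T52 starts Thu 17:00 → clear.
T45: ends Tue 15:30 at or before T52 starts Thu 17:00 → clear.
T46: ends Tue 23:00 at or before T52 starts Thu 17:00 → clear.
T47: ends Wed 13:00 at or before T52 starts Thu 17:00 → clear.
T48: ends Wed 11:00 at or before T52 starts Thu 17:00 → clear.
T49: ends Wed 23:00 at or before T52 starts Thu 17:00 → clear.
T51: ends Thu 10:00 at or before T52 starts Thu 17:00 → clear.
T50: ends Thu 15:30 at or before T52 starts Thu 17:00 → clear.

No — it doesn't clash with anything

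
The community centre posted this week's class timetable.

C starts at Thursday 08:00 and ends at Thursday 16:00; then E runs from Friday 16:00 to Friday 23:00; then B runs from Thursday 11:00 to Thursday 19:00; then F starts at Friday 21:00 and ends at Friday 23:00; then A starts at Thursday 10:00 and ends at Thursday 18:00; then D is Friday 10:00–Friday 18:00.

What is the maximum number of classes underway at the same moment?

3

Walk through starts and ends in time order (an end at T is processed before a start at T):
Thursday 08:00 start C → 1
Thursday 10:00 start A → 2
Thursday 11:00 start B → 3
Thursday 16:00 end C → 2
Thursday 18:00 end A → 1
Thursday 19:00 end B → 0
Friday 10:00 start D → 1
Friday 16:00 start E → 2
Friday 18:00 end D → 1
Friday 21:00 start F → 2
Friday 23:00 end E → 1
Friday 23:00 end F → 0
Peak is 3, at Thursday 11:00 (A, B, C).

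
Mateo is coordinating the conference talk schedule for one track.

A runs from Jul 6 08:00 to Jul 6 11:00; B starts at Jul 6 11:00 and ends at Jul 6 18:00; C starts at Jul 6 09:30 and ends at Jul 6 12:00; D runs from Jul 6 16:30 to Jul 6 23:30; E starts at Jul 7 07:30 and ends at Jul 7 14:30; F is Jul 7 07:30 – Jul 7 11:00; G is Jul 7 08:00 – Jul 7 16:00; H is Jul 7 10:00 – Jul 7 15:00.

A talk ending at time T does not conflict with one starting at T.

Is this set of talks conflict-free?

No

Two intervals overlap when each starts before the other ends.
Sorted by start: A, C, B, D, E, F, G, H.
C starts before A ends → A and C overlap.
That's a conflict, so the schedule is not conflict-free.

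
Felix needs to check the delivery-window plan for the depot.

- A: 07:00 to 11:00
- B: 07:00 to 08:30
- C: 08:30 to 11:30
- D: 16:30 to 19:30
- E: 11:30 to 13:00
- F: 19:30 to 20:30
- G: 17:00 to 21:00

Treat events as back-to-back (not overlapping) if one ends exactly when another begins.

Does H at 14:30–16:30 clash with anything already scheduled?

No — it doesn't clash with anything

A: ends 11:00 at or before H starts 14:30 → clear.
B: ends 08:30 at or before H starts 14:30 → clear.
C: ends 11:30 at or before H starts 14:30 → clear.
E: ends 13:00 at or before H starts 14:30 → clear.
D: starts 16:30 at or after H ends 16:30 → clear.
G: starts 17:00 at or after H ends 16:30 → clear.
F: starts 19:30 at or after H ends 16:30 → clear.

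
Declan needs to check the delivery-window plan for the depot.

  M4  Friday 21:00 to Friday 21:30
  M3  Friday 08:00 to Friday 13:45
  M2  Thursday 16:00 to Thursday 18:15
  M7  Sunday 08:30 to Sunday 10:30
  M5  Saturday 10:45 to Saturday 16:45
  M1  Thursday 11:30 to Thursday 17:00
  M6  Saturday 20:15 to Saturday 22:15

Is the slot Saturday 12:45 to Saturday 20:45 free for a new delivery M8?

M1: ends Thursday 17:00 at or before M8 starts Saturday 12:45 → clear.
M2: ends Thursday 18:15 at or before M8 starts Saturday 12:45 → clear.
M3: ends Friday 13:45 at or before M8 starts Saturday 12:45 → clear.
M4: ends Friday 21:30 at or before M8 starts Saturday 12:45 → clear.
M5: starts Saturday 10:45 before M8 ends Saturday 20:45, and ends Saturday 16:45 after M8 starts Saturday 12:45 → overlap.
M6: starts Saturday 20:15 before M8 ends Saturday 20:45, and ends Saturday 22:15 after M8 starts Saturday 12:45 → overlap.
M7: starts Sunday 08:30 at or after M8 ends Saturday 20:45 → clear.
M8 overlaps M5, M6.

No — it overlaps M5, M6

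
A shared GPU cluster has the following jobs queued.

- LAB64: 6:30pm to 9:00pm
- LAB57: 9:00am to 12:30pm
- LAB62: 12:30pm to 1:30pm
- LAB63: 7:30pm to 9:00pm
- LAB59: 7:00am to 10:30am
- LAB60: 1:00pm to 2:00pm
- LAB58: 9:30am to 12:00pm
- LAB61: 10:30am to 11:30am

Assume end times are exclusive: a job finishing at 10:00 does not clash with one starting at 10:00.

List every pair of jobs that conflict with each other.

LAB57 & LAB58, LAB57 & LAB59, LAB57 & LAB61, LAB58 & LAB59, LAB58 & LAB61, LAB60 & LAB62, LAB63 & LAB64

Sorted by start: LAB59, LAB57, LAB58, LAB61, LAB62, LAB60, LAB64, LAB63.
LAB57 starts before LAB59 ends → LAB59 and LAB57 overlap.
LAB58 starts before LAB59 ends → LAB59 and LAB58 overlap.
LAB61 starts exactly when LAB59 ends (back-to-back, no overlap), so nothing later overlaps LAB59 either.
LAB58 starts before LAB57 ends → LAB57 and LAB58 overlap.
LAB61 starts before LAB57 ends → LAB57 and LAB61 overlap.
LAB62 starts exactly when LAB57 ends (back-to-back, no overlap), so nothing later overlaps LAB57 either.
LAB61 starts before LAB58 ends → LAB58 and LAB61 overlap.
LAB62 starts after LAB58 ends, so nothing later overlaps LAB58 either.
LAB62 starts after LAB61 ends, so nothing later overlaps LAB61 either.
LAB60 starts before LAB62 ends → LAB62 and LAB60 overlap.
LAB64 starts after LAB62 ends, so nothing later overlaps LAB62 either.
LAB64 starts after LAB60 ends, so nothing later overlaps LAB60 either.
LAB63 starts before LAB64 ends → LAB64 and LAB63 overlap.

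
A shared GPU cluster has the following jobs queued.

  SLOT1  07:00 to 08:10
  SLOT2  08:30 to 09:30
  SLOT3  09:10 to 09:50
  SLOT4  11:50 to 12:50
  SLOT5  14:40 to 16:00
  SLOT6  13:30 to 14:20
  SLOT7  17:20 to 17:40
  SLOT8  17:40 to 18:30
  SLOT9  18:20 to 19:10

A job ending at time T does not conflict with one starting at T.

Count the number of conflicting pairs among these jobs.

Sorted by start: SLOT1, SLOT2, SLOT3, SLOT4, SLOT6, SLOT5, SLOT7, SLOT8, SLOT9.
SLOT2 starts after SLOT1 ends; SLOT1 is clear from here.
SLOT3 starts before SLOT2 ends → SLOT2 and SLOT3 overlap.
SLOT4 starts after SLOT2 ends; SLOT2 is clear from here.
SLOT4 starts after SLOT3 ends; SLOT3 is clear from here.
SLOT6 starts after SLOT4 ends; SLOT4 is clear from here.
SLOT5 starts after SLOT6 ends; SLOT6 is clear from here.
SLOT7 starts after SLOT5 ends; SLOT5 is clear from here.
SLOT8 starts exactly when SLOT7 ends (back-to-back, no overlap); SLOT7 is clear from here.
SLOT9 starts before SLOT8 ends → SLOT8 and SLOT9 overlap.
Overlapping pairs: SLOT2 & SLOT3, SLOT8 & SLOT9 — 2 in total.

2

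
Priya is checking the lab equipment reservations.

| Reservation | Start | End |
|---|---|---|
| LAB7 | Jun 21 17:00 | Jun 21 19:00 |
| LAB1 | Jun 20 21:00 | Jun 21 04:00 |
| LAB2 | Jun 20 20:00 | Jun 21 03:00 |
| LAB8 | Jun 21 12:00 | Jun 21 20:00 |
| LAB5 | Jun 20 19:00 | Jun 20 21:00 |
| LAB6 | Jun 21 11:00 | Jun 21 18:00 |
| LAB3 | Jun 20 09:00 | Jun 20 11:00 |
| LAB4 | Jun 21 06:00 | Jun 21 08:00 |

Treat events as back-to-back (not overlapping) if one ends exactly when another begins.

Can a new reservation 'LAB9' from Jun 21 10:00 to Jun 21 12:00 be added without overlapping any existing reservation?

LAB3: ends Jun 20 11:00 at or before LAB9 starts Jun 21 10:00 → clear.
LAB5: ends Jun 20 21:00 at or before LAB9 starts Jun 21 10:00 → clear.
LAB2: ends Jun 21 03:00 at or before LAB9 starts Jun 21 10:00 → clear.
LAB1: ends Jun 21 04:00 at or before LAB9 starts Jun 21 10:00 → clear.
LAB4: ends Jun 21 08:00 at or before LAB9 starts Jun 21 10:00 → clear.
LAB6: starts Jun 21 11:00 before LAB9 ends Jun 21 12:00, and ends Jun 21 18:00 after LAB9 starts Jun 21 10:00 → overlap.
LAB8: starts Jun 21 12:00 at or after LAB9 ends Jun 21 12:00 → clear.
LAB7: starts Jun 21 17:00 at or after LAB9 ends Jun 21 12:00 → clear.
LAB9 overlaps LAB6.

No — it overlaps LAB6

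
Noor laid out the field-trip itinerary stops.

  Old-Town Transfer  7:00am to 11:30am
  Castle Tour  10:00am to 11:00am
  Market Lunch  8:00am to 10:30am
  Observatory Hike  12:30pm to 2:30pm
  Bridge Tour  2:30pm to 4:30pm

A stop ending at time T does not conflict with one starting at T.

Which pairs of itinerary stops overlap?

Castle Tour & Market Lunch, Castle Tour & Old-Town Transfer, Market Lunch & Old-Town Transfer

Check each pair: they overlap iff neither finishes before the other starts.
Sorted by start: Old-Town Transfer, Market Lunch, Castle Tour, Observatory Hike, Bridge Tour.
Market Lunch starts before Old-Town Transfer ends → Old-Town Transfer and Market Lunch overlap.
Castle Tour starts before Old-Town Transfer ends → Old-Town Transfer and Castle Tour overlap.
Observatory Hike starts after Old-Town Transfer ends, so nothing later overlaps Old-Town Transfer either.
Castle Tour starts before Market Lunch ends → Market Lunch and Castle Tour overlap.
Observatory Hike starts after Market Lunch ends, so nothing later overlaps Market Lunch either.
Observatory Hike starts after Castle Tour ends, so nothing later overlaps Castle Tour either.
Bridge Tour starts exactly when Observatory Hike ends (back-to-back, no overlap).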